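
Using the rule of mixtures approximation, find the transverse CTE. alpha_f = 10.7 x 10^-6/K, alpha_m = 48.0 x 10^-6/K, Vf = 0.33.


alpha_2 = alpha_f*Vf + alpha_m*(1-Vf) = 10.7*0.33 + 48.0*0.67 = 35.7 x 10^-6/K

35.7 x 10^-6/K


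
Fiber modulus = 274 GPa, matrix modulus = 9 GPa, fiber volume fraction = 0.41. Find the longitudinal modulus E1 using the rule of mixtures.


E1 = Ef*Vf + Em*(1-Vf) = 274*0.41 + 9*0.59 = 117.65 GPa

117.65 GPa


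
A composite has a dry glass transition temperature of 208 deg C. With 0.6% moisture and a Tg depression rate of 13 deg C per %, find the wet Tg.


Tg_wet = Tg_dry - k*moisture = 208 - 13*0.6 = 200.2 deg C

200.2 deg C


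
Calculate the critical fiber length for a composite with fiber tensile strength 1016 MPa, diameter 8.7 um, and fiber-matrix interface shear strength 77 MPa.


Lc = sigma_f * d / (2 * tau_i) = 1016 * 8.7 / (2 * 77) = 57.4 um

57.4 um


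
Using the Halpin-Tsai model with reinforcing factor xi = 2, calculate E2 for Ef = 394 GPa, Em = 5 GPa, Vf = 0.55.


eta = (Ef/Em - 1)/(Ef/Em + xi) = (78.8 - 1)/(78.8 + 2) = 0.9629
E2 = Em*(1+xi*eta*Vf)/(1-eta*Vf) = 21.89 GPa

21.89 GPa


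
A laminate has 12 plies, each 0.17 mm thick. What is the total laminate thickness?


h = n * t_ply = 12 * 0.17 = 2.04 mm

2.04 mm


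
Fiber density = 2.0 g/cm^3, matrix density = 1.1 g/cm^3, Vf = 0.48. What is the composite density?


rho_c = rho_f*Vf + rho_m*(1-Vf) = 2.0*0.48 + 1.1*0.52 = 1.532 g/cm^3

1.532 g/cm^3


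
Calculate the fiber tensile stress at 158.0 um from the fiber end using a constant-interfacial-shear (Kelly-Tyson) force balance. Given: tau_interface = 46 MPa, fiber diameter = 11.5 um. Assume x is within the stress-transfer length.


Force balance: sigma_f * (pi*d^2/4) = tau * (pi*d) * x  ->  sigma_f = 4 * tau * x / d
sigma_f = 4 * 46 * 158.0 / 11.5 = 2528.0 MPa

2528.0 MPa


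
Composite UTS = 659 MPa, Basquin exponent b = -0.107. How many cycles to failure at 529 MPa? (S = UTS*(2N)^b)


N = 0.5 * (S/UTS)^(1/b) = 0.5 * (529/659)^(1/-0.107) = 3.8980 cycles

3.8980 cycles


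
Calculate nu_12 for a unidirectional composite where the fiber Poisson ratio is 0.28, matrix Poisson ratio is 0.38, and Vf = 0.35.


nu_12 = nu_f*Vf + nu_m*(1-Vf) = 0.28*0.35 + 0.38*0.65 = 0.345

0.345


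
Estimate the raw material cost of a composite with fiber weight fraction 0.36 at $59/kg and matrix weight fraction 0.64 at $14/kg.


Cost = cost_f*Wf + cost_m*Wm = 59*0.36 + 14*0.64 = $30.2/kg

$30.2/kg


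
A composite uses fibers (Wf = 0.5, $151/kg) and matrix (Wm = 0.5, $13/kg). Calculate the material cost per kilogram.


Cost = cost_f*Wf + cost_m*Wm = 151*0.5 + 13*0.5 = $82.0/kg

$82.0/kg


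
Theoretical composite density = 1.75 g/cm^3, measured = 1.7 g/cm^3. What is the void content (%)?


Void% = (rho_theo - rho_actual)/rho_theo * 100 = (1.75 - 1.7)/1.75 * 100 = 2.86%

2.86%


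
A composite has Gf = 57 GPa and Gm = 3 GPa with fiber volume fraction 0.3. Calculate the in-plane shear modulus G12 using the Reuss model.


1/G12 = Vf/Gf + (1-Vf)/Gm = 0.3/57 + 0.7/3
G12 = 4.19 GPa

4.19 GPa


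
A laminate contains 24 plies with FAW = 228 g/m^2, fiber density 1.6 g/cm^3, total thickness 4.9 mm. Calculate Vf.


Vf = n * FAW / (rho_f * h * 1000) = 24 * 228 / (1.6 * 4.9 * 1000) = 0.698

0.698


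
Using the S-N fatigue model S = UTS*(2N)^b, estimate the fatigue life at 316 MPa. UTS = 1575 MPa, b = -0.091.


N = 0.5 * (S/UTS)^(1/b) = 0.5 * (316/1575)^(1/-0.091) = 2.3165e+07 cycles

2.3165e+07 cycles


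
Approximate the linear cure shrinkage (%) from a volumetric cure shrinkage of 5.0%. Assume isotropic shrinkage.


Linear shrinkage ≈ vol_shrink/3 = 5.0/3 = 1.667%

1.667%


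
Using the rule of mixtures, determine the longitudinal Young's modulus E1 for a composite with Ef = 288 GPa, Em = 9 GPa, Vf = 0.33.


E1 = Ef*Vf + Em*(1-Vf) = 288*0.33 + 9*0.67 = 101.07 GPa

101.07 GPa


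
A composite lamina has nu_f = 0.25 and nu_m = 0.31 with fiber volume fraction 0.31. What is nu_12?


nu_12 = nu_f*Vf + nu_m*(1-Vf) = 0.25*0.31 + 0.31*0.69 = 0.2914

0.2914


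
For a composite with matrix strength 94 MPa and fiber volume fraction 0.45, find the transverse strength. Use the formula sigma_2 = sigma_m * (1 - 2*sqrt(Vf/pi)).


factor = 1 - 2*sqrt(0.45/pi) = 0.2431
sigma_2 = 94 * 0.2431 = 22.85 MPa

22.85 MPa


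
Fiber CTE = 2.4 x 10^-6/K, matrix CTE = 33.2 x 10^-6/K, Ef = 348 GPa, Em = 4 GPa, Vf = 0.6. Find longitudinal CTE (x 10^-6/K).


E1 = Ef*Vf + Em*(1-Vf) = 210.4
alpha_1 = (alpha_f*Ef*Vf + alpha_m*Em*(1-Vf))/E1 = 2.63 x 10^-6/K

2.63 x 10^-6/K


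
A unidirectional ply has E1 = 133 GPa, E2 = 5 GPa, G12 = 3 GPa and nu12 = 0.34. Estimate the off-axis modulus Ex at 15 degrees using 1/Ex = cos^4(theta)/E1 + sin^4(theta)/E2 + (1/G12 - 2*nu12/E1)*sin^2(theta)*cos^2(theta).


cos^4(15) = 0.870513, sin^4(15) = 0.004487, sin^2(15)*cos^2(15) = 0.0625
1/G12 - 2*nu12/E1 = 1/3 - 2*0.34/133 = 0.328221 GPa^-1
1/Ex = 0.870513/133 + 0.004487/5 + 0.328221*0.0625 = 0.0279565 GPa^-1
Ex = 35.77 GPa

35.77 GPa


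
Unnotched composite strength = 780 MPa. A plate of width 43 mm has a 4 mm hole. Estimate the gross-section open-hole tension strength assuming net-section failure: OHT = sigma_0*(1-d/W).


OHT = sigma_0*(1-d/W) = 780*(1-4/43) = 707.4 MPa

707.4 MPa


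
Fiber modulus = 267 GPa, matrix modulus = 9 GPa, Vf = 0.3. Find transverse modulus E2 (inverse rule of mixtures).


1/E2 = Vf/Ef + (1-Vf)/Em = 0.3/267 + 0.7/9
E2 = 12.67 GPa

12.67 GPa


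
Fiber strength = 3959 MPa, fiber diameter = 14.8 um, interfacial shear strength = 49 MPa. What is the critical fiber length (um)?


Lc = sigma_f * d / (2 * tau_i) = 3959 * 14.8 / (2 * 49) = 597.9 um

597.9 um


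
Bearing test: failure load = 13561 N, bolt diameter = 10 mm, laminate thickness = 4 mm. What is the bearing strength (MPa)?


sigma_br = F/(d*h) = 13561/(10*4) = 339.0 MPa

339.0 MPa


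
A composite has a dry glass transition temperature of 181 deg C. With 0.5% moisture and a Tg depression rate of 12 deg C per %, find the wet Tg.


Tg_wet = Tg_dry - k*moisture = 181 - 12*0.5 = 175.0 deg C

175.0 deg C


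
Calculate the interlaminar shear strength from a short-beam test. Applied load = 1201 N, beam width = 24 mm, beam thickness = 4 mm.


ILSS = 3F/(4bh) = 3*1201/(4*24*4) = 9.38 MPa

9.38 MPa


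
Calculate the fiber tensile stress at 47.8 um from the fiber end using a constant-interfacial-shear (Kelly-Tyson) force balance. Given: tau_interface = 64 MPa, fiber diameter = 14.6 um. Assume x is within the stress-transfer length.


Force balance: sigma_f * (pi*d^2/4) = tau * (pi*d) * x  ->  sigma_f = 4 * tau * x / d
sigma_f = 4 * 64 * 47.8 / 14.6 = 838.1 MPa

838.1 MPa


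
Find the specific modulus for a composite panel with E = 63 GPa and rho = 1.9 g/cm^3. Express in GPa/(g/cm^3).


Specific stiffness = E/rho = 63/1.9 = 33.2 GPa/(g/cm^3)

33.2 GPa/(g/cm^3)


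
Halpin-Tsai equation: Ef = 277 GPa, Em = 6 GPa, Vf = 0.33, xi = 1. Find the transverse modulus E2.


eta = (Ef/Em - 1)/(Ef/Em + xi) = (46.1667 - 1)/(46.1667 + 1) = 0.9576
E2 = Em*(1+xi*eta*Vf)/(1-eta*Vf) = 11.54 GPa

11.54 GPa


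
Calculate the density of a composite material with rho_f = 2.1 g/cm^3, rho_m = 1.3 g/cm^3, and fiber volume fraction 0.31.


rho_c = rho_f*Vf + rho_m*(1-Vf) = 2.1*0.31 + 1.3*0.69 = 1.548 g/cm^3

1.548 g/cm^3


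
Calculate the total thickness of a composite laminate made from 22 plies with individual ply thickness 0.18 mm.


h = n * t_ply = 22 * 0.18 = 3.96 mm

3.96 mm


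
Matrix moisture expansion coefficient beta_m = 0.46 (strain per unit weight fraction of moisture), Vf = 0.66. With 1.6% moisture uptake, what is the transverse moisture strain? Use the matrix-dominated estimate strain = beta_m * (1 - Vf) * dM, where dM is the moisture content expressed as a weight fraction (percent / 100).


dM = 1.6/100 = 0.016
strain = beta_m * (1-Vf) * dM = 0.46 * 0.34 * 0.016 = 0.0025024

0.0025024


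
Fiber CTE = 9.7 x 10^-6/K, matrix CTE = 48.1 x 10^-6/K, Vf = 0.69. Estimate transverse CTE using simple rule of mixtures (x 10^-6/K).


alpha_2 = alpha_f*Vf + alpha_m*(1-Vf) = 9.7*0.69 + 48.1*0.31 = 21.6 x 10^-6/K

21.6 x 10^-6/K


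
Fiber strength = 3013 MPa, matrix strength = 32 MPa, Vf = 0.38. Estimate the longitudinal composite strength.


sigma_1 = sigma_f*Vf + sigma_m*(1-Vf) = 3013*0.38 + 32*0.62 = 1164.8 MPa

1164.8 MPa


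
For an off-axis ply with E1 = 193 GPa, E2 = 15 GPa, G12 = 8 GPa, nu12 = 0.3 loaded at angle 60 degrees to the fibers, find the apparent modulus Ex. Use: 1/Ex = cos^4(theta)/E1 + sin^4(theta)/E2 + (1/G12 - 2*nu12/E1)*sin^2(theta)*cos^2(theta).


cos^4(60) = 0.0625, sin^4(60) = 0.5625, sin^2(60)*cos^2(60) = 0.1875
1/G12 - 2*nu12/E1 = 1/8 - 2*0.3/193 = 0.121891 GPa^-1
1/Ex = 0.0625/193 + 0.5625/15 + 0.121891*0.1875 = 0.0606784 GPa^-1
Ex = 16.48 GPa

16.48 GPa


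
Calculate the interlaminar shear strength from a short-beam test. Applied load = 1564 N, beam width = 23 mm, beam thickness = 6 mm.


ILSS = 3F/(4bh) = 3*1564/(4*23*6) = 8.5 MPa

8.5 MPa


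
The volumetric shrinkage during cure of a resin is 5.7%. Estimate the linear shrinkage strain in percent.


Linear shrinkage ≈ vol_shrink/3 = 5.7/3 = 1.9%

1.9%


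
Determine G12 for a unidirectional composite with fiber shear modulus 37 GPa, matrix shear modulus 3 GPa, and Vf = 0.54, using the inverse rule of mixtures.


1/G12 = Vf/Gf + (1-Vf)/Gm = 0.54/37 + 0.46/3
G12 = 5.95 GPa

5.95 GPa


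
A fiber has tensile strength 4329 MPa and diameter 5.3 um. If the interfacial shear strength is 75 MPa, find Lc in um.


Lc = sigma_f * d / (2 * tau_i) = 4329 * 5.3 / (2 * 75) = 153.0 um

153.0 um


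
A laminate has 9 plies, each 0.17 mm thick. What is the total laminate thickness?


h = n * t_ply = 9 * 0.17 = 1.53 mm

1.53 mm


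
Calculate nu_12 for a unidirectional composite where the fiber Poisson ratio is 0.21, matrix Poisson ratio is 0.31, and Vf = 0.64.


nu_12 = nu_f*Vf + nu_m*(1-Vf) = 0.21*0.64 + 0.31*0.36 = 0.246

0.246


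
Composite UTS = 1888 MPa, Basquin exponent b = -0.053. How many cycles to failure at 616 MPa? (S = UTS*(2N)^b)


N = 0.5 * (S/UTS)^(1/b) = 0.5 * (616/1888)^(1/-0.053) = 7.5289e+08 cycles

7.5289e+08 cycles


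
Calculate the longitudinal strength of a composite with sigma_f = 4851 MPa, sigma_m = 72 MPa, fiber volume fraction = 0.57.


sigma_1 = sigma_f*Vf + sigma_m*(1-Vf) = 4851*0.57 + 72*0.43 = 2796.0 MPa

2796.0 MPa


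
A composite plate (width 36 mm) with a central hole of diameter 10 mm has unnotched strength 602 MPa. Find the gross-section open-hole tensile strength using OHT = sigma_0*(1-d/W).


OHT = sigma_0*(1-d/W) = 602*(1-10/36) = 434.8 MPa

434.8 MPa


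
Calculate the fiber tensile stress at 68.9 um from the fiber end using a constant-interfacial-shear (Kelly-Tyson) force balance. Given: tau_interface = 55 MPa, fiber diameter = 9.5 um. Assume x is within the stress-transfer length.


Force balance: sigma_f * (pi*d^2/4) = tau * (pi*d) * x  ->  sigma_f = 4 * tau * x / d
sigma_f = 4 * 55 * 68.9 / 9.5 = 1595.6 MPa

1595.6 MPa


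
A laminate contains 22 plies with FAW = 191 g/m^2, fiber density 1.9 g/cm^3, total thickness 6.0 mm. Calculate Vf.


Vf = n * FAW / (rho_f * h * 1000) = 22 * 191 / (1.9 * 6.0 * 1000) = 0.3686

0.3686


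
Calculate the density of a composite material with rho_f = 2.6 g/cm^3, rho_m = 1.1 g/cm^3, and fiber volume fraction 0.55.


rho_c = rho_f*Vf + rho_m*(1-Vf) = 2.6*0.55 + 1.1*0.45 = 1.925 g/cm^3

1.925 g/cm^3


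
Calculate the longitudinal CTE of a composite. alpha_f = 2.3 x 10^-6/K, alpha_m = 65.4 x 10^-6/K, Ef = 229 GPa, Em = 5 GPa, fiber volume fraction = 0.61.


E1 = Ef*Vf + Em*(1-Vf) = 141.64
alpha_1 = (alpha_f*Ef*Vf + alpha_m*Em*(1-Vf))/E1 = 3.17 x 10^-6/K

3.17 x 10^-6/K


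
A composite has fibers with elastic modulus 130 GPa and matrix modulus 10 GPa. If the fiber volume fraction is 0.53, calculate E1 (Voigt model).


E1 = Ef*Vf + Em*(1-Vf) = 130*0.53 + 10*0.47 = 73.6 GPa

73.6 GPa


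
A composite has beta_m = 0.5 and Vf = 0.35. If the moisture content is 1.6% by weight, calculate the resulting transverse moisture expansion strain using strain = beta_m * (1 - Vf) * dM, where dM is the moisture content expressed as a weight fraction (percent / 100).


dM = 1.6/100 = 0.016
strain = beta_m * (1-Vf) * dM = 0.5 * 0.65 * 0.016 = 0.0052

0.0052


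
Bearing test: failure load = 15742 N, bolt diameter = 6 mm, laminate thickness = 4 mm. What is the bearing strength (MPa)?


sigma_br = F/(d*h) = 15742/(6*4) = 655.9 MPa

655.9 MPa


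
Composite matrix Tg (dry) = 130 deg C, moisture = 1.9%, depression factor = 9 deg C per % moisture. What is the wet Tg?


Tg_wet = Tg_dry - k*moisture = 130 - 9*1.9 = 112.9 deg C

112.9 deg C


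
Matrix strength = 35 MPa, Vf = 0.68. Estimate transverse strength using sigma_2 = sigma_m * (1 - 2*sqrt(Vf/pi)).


factor = 1 - 2*sqrt(0.68/pi) = 0.0695
sigma_2 = 35 * 0.0695 = 2.43 MPa

2.43 MPa


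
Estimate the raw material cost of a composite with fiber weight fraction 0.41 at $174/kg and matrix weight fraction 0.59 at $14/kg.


Cost = cost_f*Wf + cost_m*Wm = 174*0.41 + 14*0.59 = $79.6/kg

$79.6/kg


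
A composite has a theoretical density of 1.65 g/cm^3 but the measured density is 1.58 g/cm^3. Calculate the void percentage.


Void% = (rho_theo - rho_actual)/rho_theo * 100 = (1.65 - 1.58)/1.65 * 100 = 4.24%

4.24%


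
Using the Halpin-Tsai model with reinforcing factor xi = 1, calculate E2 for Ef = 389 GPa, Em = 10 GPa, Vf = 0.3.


eta = (Ef/Em - 1)/(Ef/Em + xi) = (38.9 - 1)/(38.9 + 1) = 0.9499
E2 = Em*(1+xi*eta*Vf)/(1-eta*Vf) = 17.97 GPa

17.97 GPa


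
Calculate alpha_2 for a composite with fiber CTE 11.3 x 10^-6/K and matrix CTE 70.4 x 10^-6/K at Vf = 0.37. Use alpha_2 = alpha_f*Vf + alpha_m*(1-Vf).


alpha_2 = alpha_f*Vf + alpha_m*(1-Vf) = 11.3*0.37 + 70.4*0.63 = 48.5 x 10^-6/K

48.5 x 10^-6/K


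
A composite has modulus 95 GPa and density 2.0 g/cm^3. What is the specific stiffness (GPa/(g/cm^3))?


Specific stiffness = E/rho = 95/2.0 = 47.5 GPa/(g/cm^3)

47.5 GPa/(g/cm^3)


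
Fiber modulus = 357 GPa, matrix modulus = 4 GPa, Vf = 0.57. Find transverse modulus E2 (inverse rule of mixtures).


1/E2 = Vf/Ef + (1-Vf)/Em = 0.57/357 + 0.43/4
E2 = 9.17 GPa

9.17 GPa


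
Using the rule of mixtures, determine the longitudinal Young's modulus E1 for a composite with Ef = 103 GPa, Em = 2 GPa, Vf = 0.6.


E1 = Ef*Vf + Em*(1-Vf) = 103*0.6 + 2*0.4 = 62.6 GPa

62.6 GPa


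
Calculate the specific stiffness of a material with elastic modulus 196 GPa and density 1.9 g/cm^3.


Specific stiffness = E/rho = 196/1.9 = 103.2 GPa/(g/cm^3)

103.2 GPa/(g/cm^3)


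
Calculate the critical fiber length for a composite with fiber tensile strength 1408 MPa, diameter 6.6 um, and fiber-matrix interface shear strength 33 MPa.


Lc = sigma_f * d / (2 * tau_i) = 1408 * 6.6 / (2 * 33) = 140.8 um

140.8 um


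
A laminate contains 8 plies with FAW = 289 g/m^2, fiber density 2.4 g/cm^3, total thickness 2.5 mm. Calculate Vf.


Vf = n * FAW / (rho_f * h * 1000) = 8 * 289 / (2.4 * 2.5 * 1000) = 0.3853

0.3853


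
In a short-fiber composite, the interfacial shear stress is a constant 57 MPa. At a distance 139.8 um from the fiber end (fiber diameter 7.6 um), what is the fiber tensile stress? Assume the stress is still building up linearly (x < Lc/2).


Force balance: sigma_f * (pi*d^2/4) = tau * (pi*d) * x  ->  sigma_f = 4 * tau * x / d
sigma_f = 4 * 57 * 139.8 / 7.6 = 4194.0 MPa

4194.0 MPa


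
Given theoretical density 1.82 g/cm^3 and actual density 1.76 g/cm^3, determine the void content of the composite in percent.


Void% = (rho_theo - rho_actual)/rho_theo * 100 = (1.82 - 1.76)/1.82 * 100 = 3.3%

3.3%


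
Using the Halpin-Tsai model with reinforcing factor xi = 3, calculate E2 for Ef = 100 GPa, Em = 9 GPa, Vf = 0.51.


eta = (Ef/Em - 1)/(Ef/Em + xi) = (11.1111 - 1)/(11.1111 + 3) = 0.7165
E2 = Em*(1+xi*eta*Vf)/(1-eta*Vf) = 29.73 GPa

29.73 GPa


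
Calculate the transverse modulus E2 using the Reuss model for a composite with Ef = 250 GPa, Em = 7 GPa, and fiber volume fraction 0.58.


1/E2 = Vf/Ef + (1-Vf)/Em = 0.58/250 + 0.42/7
E2 = 16.05 GPa

16.05 GPa


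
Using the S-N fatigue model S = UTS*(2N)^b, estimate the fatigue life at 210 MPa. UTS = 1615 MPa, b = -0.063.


N = 0.5 * (S/UTS)^(1/b) = 0.5 * (210/1615)^(1/-0.063) = 5.7772e+13 cycles

5.7772e+13 cycles


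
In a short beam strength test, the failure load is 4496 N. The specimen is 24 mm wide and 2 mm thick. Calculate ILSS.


ILSS = 3F/(4bh) = 3*4496/(4*24*2) = 70.25 MPa

70.25 MPa


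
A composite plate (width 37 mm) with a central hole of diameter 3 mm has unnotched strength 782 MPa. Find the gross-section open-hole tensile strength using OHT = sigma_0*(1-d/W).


OHT = sigma_0*(1-d/W) = 782*(1-3/37) = 718.6 MPa

718.6 MPa


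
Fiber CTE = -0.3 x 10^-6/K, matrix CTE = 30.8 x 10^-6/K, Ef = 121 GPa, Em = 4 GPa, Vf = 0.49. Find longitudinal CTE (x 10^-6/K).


E1 = Ef*Vf + Em*(1-Vf) = 61.33
alpha_1 = (alpha_f*Ef*Vf + alpha_m*Em*(1-Vf))/E1 = 0.73 x 10^-6/K

0.73 x 10^-6/K


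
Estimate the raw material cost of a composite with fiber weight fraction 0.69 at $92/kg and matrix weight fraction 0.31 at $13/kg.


Cost = cost_f*Wf + cost_m*Wm = 92*0.69 + 13*0.31 = $67.51/kg

$67.51/kg


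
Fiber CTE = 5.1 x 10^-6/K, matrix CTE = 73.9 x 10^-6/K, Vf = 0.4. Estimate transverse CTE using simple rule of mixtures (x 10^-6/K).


alpha_2 = alpha_f*Vf + alpha_m*(1-Vf) = 5.1*0.4 + 73.9*0.6 = 46.4 x 10^-6/K

46.4 x 10^-6/K


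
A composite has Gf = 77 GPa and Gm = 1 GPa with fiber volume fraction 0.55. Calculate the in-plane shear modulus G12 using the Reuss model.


1/G12 = Vf/Gf + (1-Vf)/Gm = 0.55/77 + 0.45/1
G12 = 2.19 GPa

2.19 GPa


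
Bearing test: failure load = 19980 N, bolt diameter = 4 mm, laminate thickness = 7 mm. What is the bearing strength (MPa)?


sigma_br = F/(d*h) = 19980/(4*7) = 713.6 MPa

713.6 MPa


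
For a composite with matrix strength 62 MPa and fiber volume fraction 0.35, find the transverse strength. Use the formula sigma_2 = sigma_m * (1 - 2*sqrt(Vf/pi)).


factor = 1 - 2*sqrt(0.35/pi) = 0.3324
sigma_2 = 62 * 0.3324 = 20.61 MPa

20.61 MPa


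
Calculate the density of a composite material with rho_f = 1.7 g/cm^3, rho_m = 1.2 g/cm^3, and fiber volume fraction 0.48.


rho_c = rho_f*Vf + rho_m*(1-Vf) = 1.7*0.48 + 1.2*0.52 = 1.44 g/cm^3

1.44 g/cm^3


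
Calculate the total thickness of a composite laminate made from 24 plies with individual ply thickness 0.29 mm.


h = n * t_ply = 24 * 0.29 = 6.96 mm

6.96 mm


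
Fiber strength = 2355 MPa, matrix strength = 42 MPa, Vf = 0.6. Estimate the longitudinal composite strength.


sigma_1 = sigma_f*Vf + sigma_m*(1-Vf) = 2355*0.6 + 42*0.4 = 1429.8 MPa

1429.8 MPa


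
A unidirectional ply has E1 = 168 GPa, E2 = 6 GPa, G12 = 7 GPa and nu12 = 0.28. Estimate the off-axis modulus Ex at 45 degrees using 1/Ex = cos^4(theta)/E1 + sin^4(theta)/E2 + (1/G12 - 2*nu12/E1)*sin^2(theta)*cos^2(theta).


cos^4(45) = 0.25, sin^4(45) = 0.25, sin^2(45)*cos^2(45) = 0.25
1/G12 - 2*nu12/E1 = 1/7 - 2*0.28/168 = 0.139524 GPa^-1
1/Ex = 0.25/168 + 0.25/6 + 0.139524*0.25 = 0.0780357 GPa^-1
Ex = 12.81 GPa

12.81 GPa


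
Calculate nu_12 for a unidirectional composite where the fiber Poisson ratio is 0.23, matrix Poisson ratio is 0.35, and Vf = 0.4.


nu_12 = nu_f*Vf + nu_m*(1-Vf) = 0.23*0.4 + 0.35*0.6 = 0.302

0.302


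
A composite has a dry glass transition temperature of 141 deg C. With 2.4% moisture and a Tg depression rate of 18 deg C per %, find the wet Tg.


Tg_wet = Tg_dry - k*moisture = 141 - 18*2.4 = 97.8 deg C

97.8 deg C


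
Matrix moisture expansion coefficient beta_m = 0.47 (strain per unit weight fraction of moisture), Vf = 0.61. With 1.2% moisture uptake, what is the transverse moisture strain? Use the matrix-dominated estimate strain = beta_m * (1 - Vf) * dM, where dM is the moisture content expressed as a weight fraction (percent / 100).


dM = 1.2/100 = 0.012
strain = beta_m * (1-Vf) * dM = 0.47 * 0.39 * 0.012 = 0.0021996

0.0021996


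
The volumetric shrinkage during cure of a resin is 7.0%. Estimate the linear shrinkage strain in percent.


Linear shrinkage ≈ vol_shrink/3 = 7.0/3 = 2.333%

2.333%


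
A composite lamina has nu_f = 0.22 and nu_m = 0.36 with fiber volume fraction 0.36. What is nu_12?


nu_12 = nu_f*Vf + nu_m*(1-Vf) = 0.22*0.36 + 0.36*0.64 = 0.3096

0.3096


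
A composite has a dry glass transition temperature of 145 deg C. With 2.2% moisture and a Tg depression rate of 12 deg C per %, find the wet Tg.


Tg_wet = Tg_dry - k*moisture = 145 - 12*2.2 = 118.6 deg C

118.6 deg C


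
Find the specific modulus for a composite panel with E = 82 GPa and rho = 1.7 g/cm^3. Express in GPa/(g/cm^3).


Specific stiffness = E/rho = 82/1.7 = 48.2 GPa/(g/cm^3)

48.2 GPa/(g/cm^3)


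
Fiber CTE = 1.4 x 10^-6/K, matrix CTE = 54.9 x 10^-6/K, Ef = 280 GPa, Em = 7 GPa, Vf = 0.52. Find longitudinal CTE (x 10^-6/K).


E1 = Ef*Vf + Em*(1-Vf) = 148.96
alpha_1 = (alpha_f*Ef*Vf + alpha_m*Em*(1-Vf))/E1 = 2.61 x 10^-6/K

2.61 x 10^-6/K


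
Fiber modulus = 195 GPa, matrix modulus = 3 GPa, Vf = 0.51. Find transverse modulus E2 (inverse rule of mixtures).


1/E2 = Vf/Ef + (1-Vf)/Em = 0.51/195 + 0.49/3
E2 = 6.03 GPa

6.03 GPa


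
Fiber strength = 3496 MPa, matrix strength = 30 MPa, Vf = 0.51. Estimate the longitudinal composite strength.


sigma_1 = sigma_f*Vf + sigma_m*(1-Vf) = 3496*0.51 + 30*0.49 = 1797.7 MPa

1797.7 MPa


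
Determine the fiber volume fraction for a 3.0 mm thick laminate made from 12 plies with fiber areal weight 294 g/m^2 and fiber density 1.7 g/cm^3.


Vf = n * FAW / (rho_f * h * 1000) = 12 * 294 / (1.7 * 3.0 * 1000) = 0.6918

0.6918


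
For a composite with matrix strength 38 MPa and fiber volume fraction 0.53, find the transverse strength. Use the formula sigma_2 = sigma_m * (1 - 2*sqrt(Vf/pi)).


factor = 1 - 2*sqrt(0.53/pi) = 0.1785
sigma_2 = 38 * 0.1785 = 6.78 MPa

6.78 MPa


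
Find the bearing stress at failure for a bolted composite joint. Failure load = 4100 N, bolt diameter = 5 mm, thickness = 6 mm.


sigma_br = F/(d*h) = 4100/(5*6) = 136.7 MPa

136.7 MPa


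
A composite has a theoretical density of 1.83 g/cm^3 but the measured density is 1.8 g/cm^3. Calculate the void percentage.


Void% = (rho_theo - rho_actual)/rho_theo * 100 = (1.83 - 1.8)/1.83 * 100 = 1.64%

1.64%


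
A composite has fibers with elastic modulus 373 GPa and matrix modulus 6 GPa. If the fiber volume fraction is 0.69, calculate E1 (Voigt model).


E1 = Ef*Vf + Em*(1-Vf) = 373*0.69 + 6*0.31 = 259.23 GPa

259.23 GPa


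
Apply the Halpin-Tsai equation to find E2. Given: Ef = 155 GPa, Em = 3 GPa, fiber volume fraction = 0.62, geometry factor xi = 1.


eta = (Ef/Em - 1)/(Ef/Em + xi) = (51.6667 - 1)/(51.6667 + 1) = 0.962
E2 = Em*(1+xi*eta*Vf)/(1-eta*Vf) = 11.87 GPa

11.87 GPa


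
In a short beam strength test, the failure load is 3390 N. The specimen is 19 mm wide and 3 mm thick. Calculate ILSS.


ILSS = 3F/(4bh) = 3*3390/(4*19*3) = 44.61 MPa

44.61 MPa


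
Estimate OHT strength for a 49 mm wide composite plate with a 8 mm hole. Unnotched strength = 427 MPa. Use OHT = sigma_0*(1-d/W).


OHT = sigma_0*(1-d/W) = 427*(1-8/49) = 357.3 MPa

357.3 MPa


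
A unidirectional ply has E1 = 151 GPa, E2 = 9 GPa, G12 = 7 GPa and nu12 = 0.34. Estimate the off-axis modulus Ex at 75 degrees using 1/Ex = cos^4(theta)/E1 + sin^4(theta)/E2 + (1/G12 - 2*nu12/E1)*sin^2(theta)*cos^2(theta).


cos^4(75) = 0.004487, sin^4(75) = 0.870513, sin^2(75)*cos^2(75) = 0.0625
1/G12 - 2*nu12/E1 = 1/7 - 2*0.34/151 = 0.138354 GPa^-1
1/Ex = 0.004487/151 + 0.870513/9 + 0.138354*0.0625 = 0.1054005 GPa^-1
Ex = 9.49 GPa

9.49 GPa


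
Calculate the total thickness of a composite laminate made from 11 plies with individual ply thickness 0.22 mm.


h = n * t_ply = 11 * 0.22 = 2.42 mm

2.42 mm


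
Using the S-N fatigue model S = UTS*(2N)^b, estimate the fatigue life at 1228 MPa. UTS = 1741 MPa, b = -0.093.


N = 0.5 * (S/UTS)^(1/b) = 0.5 * (1228/1741)^(1/-0.093) = 21.3345 cycles

21.3345 cycles


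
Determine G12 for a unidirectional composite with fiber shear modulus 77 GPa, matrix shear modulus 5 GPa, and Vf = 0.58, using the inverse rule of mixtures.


1/G12 = Vf/Gf + (1-Vf)/Gm = 0.58/77 + 0.42/5
G12 = 10.93 GPa

10.93 GPa


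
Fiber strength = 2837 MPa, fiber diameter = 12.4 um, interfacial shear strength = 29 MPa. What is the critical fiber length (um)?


Lc = sigma_f * d / (2 * tau_i) = 2837 * 12.4 / (2 * 29) = 606.5 um

606.5 um


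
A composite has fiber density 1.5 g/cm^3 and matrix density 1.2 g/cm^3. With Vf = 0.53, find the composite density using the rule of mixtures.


rho_c = rho_f*Vf + rho_m*(1-Vf) = 1.5*0.53 + 1.2*0.47 = 1.359 g/cm^3

1.359 g/cm^3


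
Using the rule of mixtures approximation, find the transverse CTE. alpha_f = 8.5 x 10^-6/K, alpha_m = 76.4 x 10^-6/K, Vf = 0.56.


alpha_2 = alpha_f*Vf + alpha_m*(1-Vf) = 8.5*0.56 + 76.4*0.44 = 38.4 x 10^-6/K

38.4 x 10^-6/K


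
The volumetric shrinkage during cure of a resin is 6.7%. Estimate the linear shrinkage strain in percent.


Linear shrinkage ≈ vol_shrink/3 = 6.7/3 = 2.233%

2.233%


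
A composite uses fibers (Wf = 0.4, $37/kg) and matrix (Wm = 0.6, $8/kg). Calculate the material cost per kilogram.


Cost = cost_f*Wf + cost_m*Wm = 37*0.4 + 8*0.6 = $19.6/kg

$19.6/kg


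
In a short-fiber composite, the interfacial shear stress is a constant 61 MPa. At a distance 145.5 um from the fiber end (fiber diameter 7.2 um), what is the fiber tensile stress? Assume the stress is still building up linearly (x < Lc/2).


Force balance: sigma_f * (pi*d^2/4) = tau * (pi*d) * x  ->  sigma_f = 4 * tau * x / d
sigma_f = 4 * 61 * 145.5 / 7.2 = 4930.8 MPa

4930.8 MPa


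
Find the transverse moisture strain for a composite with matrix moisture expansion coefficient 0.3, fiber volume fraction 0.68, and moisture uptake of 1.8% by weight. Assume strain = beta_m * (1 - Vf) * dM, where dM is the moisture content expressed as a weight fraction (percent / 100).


dM = 1.8/100 = 0.018
strain = beta_m * (1-Vf) * dM = 0.3 * 0.32 * 0.018 = 0.001728

0.001728


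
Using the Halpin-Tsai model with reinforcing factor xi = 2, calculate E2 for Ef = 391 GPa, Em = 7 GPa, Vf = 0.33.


eta = (Ef/Em - 1)/(Ef/Em + xi) = (55.8571 - 1)/(55.8571 + 2) = 0.9481
E2 = Em*(1+xi*eta*Vf)/(1-eta*Vf) = 16.56 GPa

16.56 GPa


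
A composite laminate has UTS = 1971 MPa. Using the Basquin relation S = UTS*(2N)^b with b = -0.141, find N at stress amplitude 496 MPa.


N = 0.5 * (S/UTS)^(1/b) = 0.5 * (496/1971)^(1/-0.141) = 8884.8579 cycles

8884.8579 cycles


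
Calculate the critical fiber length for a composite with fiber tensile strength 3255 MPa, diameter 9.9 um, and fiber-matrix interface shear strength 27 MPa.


Lc = sigma_f * d / (2 * tau_i) = 3255 * 9.9 / (2 * 27) = 596.8 um

596.8 um


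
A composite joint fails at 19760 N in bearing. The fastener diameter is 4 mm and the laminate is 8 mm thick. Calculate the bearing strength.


sigma_br = F/(d*h) = 19760/(4*8) = 617.5 MPa

617.5 MPa


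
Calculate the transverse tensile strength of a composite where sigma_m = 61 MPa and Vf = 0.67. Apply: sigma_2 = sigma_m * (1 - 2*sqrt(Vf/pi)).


factor = 1 - 2*sqrt(0.67/pi) = 0.0764
sigma_2 = 61 * 0.0764 = 4.66 MPa

4.66 MPa


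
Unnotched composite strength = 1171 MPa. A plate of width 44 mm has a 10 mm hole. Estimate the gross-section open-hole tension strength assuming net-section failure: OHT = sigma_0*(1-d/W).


OHT = sigma_0*(1-d/W) = 1171*(1-10/44) = 904.9 MPa

904.9 MPa


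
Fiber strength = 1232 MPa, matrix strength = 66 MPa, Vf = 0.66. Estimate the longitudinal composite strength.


sigma_1 = sigma_f*Vf + sigma_m*(1-Vf) = 1232*0.66 + 66*0.34 = 835.6 MPa

835.6 MPa


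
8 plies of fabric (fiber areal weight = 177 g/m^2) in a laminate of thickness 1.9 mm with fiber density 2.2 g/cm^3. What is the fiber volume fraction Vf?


Vf = n * FAW / (rho_f * h * 1000) = 8 * 177 / (2.2 * 1.9 * 1000) = 0.3388

0.3388


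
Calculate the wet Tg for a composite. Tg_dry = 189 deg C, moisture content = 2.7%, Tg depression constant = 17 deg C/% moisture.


Tg_wet = Tg_dry - k*moisture = 189 - 17*2.7 = 143.1 deg C

143.1 deg C


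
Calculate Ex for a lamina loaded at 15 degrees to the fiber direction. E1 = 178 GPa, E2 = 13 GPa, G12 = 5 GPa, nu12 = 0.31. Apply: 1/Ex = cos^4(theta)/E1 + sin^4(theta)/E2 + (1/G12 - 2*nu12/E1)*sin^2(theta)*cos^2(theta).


cos^4(15) = 0.870513, sin^4(15) = 0.004487, sin^2(15)*cos^2(15) = 0.0625
1/G12 - 2*nu12/E1 = 1/5 - 2*0.31/178 = 0.196517 GPa^-1
1/Ex = 0.870513/178 + 0.004487/13 + 0.196517*0.0625 = 0.017518 GPa^-1
Ex = 57.08 GPa

57.08 GPa


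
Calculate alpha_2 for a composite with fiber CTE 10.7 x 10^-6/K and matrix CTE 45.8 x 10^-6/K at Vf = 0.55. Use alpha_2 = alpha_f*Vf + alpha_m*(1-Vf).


alpha_2 = alpha_f*Vf + alpha_m*(1-Vf) = 10.7*0.55 + 45.8*0.45 = 26.5 x 10^-6/K

26.5 x 10^-6/K


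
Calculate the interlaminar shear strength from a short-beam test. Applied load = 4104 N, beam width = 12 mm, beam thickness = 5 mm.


ILSS = 3F/(4bh) = 3*4104/(4*12*5) = 51.3 MPa

51.3 MPa


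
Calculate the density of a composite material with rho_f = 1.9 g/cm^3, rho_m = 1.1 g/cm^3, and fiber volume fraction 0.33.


rho_c = rho_f*Vf + rho_m*(1-Vf) = 1.9*0.33 + 1.1*0.67 = 1.364 g/cm^3

1.364 g/cm^3


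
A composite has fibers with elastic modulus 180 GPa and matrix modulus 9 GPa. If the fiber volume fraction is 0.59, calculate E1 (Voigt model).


E1 = Ef*Vf + Em*(1-Vf) = 180*0.59 + 9*0.41 = 109.89 GPa

109.89 GPa


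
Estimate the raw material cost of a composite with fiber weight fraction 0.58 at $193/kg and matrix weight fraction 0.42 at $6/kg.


Cost = cost_f*Wf + cost_m*Wm = 193*0.58 + 6*0.42 = $114.46/kg

$114.46/kg


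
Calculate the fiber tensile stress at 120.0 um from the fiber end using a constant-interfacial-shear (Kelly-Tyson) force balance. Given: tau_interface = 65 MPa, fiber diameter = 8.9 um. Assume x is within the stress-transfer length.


Force balance: sigma_f * (pi*d^2/4) = tau * (pi*d) * x  ->  sigma_f = 4 * tau * x / d
sigma_f = 4 * 65 * 120.0 / 8.9 = 3505.6 MPa

3505.6 MPa


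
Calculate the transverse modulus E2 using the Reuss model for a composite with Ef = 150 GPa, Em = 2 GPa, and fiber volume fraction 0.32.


1/E2 = Vf/Ef + (1-Vf)/Em = 0.32/150 + 0.68/2
E2 = 2.92 GPa

2.92 GPa


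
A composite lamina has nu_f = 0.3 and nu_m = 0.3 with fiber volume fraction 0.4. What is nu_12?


nu_12 = nu_f*Vf + nu_m*(1-Vf) = 0.3*0.4 + 0.3*0.6 = 0.3

0.3


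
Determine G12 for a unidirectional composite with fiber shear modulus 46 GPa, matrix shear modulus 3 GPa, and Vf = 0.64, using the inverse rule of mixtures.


1/G12 = Vf/Gf + (1-Vf)/Gm = 0.64/46 + 0.36/3
G12 = 7.47 GPa

7.47 GPa


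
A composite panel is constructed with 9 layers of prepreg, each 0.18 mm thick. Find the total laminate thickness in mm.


h = n * t_ply = 9 * 0.18 = 1.62 mm

1.62 mm


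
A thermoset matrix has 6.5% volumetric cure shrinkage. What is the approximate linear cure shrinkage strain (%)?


Linear shrinkage ≈ vol_shrink/3 = 6.5/3 = 2.167%

2.167%


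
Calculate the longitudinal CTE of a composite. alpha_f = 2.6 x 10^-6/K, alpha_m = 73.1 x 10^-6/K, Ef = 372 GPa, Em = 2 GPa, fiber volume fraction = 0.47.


E1 = Ef*Vf + Em*(1-Vf) = 175.9
alpha_1 = (alpha_f*Ef*Vf + alpha_m*Em*(1-Vf))/E1 = 3.02 x 10^-6/K

3.02 x 10^-6/K


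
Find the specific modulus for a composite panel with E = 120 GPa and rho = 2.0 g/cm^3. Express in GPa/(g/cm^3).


Specific stiffness = E/rho = 120/2.0 = 60.0 GPa/(g/cm^3)

60.0 GPa/(g/cm^3)


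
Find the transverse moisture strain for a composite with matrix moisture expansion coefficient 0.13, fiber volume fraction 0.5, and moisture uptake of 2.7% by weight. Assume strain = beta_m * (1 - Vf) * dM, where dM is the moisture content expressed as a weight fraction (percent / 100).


dM = 2.7/100 = 0.027
strain = beta_m * (1-Vf) * dM = 0.13 * 0.5 * 0.027 = 0.001755

0.001755


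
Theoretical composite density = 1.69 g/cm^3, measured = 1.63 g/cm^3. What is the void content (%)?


Void% = (rho_theo - rho_actual)/rho_theo * 100 = (1.69 - 1.63)/1.69 * 100 = 3.55%

3.55%


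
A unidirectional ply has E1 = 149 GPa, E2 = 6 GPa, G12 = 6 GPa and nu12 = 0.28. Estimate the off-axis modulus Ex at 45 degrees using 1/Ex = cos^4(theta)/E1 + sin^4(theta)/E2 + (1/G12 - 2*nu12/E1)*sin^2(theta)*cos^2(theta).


cos^4(45) = 0.25, sin^4(45) = 0.25, sin^2(45)*cos^2(45) = 0.25
1/G12 - 2*nu12/E1 = 1/6 - 2*0.28/149 = 0.162908 GPa^-1
1/Ex = 0.25/149 + 0.25/6 + 0.162908*0.25 = 0.0840716 GPa^-1
Ex = 11.89 GPa

11.89 GPa


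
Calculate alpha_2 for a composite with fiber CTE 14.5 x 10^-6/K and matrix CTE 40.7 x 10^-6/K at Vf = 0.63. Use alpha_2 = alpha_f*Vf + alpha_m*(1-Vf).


alpha_2 = alpha_f*Vf + alpha_m*(1-Vf) = 14.5*0.63 + 40.7*0.37 = 24.2 x 10^-6/K

24.2 x 10^-6/K


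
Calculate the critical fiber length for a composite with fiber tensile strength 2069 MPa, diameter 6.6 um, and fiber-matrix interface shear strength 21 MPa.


Lc = sigma_f * d / (2 * tau_i) = 2069 * 6.6 / (2 * 21) = 325.1 um

325.1 um


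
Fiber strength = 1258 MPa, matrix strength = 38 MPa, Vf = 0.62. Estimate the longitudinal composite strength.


sigma_1 = sigma_f*Vf + sigma_m*(1-Vf) = 1258*0.62 + 38*0.38 = 794.4 MPa

794.4 MPa


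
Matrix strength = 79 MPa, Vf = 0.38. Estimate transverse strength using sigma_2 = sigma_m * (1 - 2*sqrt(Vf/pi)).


factor = 1 - 2*sqrt(0.38/pi) = 0.3044
sigma_2 = 79 * 0.3044 = 24.05 MPa

24.05 MPa


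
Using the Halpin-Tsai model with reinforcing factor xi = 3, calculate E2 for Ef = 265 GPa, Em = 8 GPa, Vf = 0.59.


eta = (Ef/Em - 1)/(Ef/Em + xi) = (33.125 - 1)/(33.125 + 3) = 0.8893
E2 = Em*(1+xi*eta*Vf)/(1-eta*Vf) = 43.32 GPa

43.32 GPa


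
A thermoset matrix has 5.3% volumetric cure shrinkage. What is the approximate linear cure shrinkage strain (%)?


Linear shrinkage ≈ vol_shrink/3 = 5.3/3 = 1.767%

1.767%


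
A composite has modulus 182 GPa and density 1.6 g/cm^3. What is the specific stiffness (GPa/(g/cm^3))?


Specific stiffness = E/rho = 182/1.6 = 113.8 GPa/(g/cm^3)

113.8 GPa/(g/cm^3)


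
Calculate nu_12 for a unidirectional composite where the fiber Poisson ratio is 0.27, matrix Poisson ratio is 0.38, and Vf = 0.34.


nu_12 = nu_f*Vf + nu_m*(1-Vf) = 0.27*0.34 + 0.38*0.66 = 0.3426

0.3426


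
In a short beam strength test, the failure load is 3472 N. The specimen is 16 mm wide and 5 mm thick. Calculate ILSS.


ILSS = 3F/(4bh) = 3*3472/(4*16*5) = 32.55 MPa

32.55 MPa


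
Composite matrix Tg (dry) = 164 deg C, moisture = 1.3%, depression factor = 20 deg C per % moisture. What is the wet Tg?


Tg_wet = Tg_dry - k*moisture = 164 - 20*1.3 = 138.0 deg C

138.0 deg C


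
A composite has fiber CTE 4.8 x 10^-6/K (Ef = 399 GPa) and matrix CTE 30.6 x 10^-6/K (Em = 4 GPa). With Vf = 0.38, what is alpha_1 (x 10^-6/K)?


E1 = Ef*Vf + Em*(1-Vf) = 154.1
alpha_1 = (alpha_f*Ef*Vf + alpha_m*Em*(1-Vf))/E1 = 5.22 x 10^-6/K

5.22 x 10^-6/K


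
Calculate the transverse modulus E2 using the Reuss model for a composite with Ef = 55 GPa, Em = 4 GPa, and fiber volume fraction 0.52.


1/E2 = Vf/Ef + (1-Vf)/Em = 0.52/55 + 0.48/4
E2 = 7.72 GPa

7.72 GPa


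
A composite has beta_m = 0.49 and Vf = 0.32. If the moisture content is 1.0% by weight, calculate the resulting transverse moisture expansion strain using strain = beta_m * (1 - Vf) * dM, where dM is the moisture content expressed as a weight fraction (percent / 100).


dM = 1.0/100 = 0.01
strain = beta_m * (1-Vf) * dM = 0.49 * 0.68 * 0.01 = 0.003332

0.003332


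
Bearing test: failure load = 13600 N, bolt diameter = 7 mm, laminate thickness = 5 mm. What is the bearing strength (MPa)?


sigma_br = F/(d*h) = 13600/(7*5) = 388.6 MPa

388.6 MPa


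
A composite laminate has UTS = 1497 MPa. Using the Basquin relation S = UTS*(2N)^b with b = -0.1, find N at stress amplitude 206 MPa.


N = 0.5 * (S/UTS)^(1/b) = 0.5 * (206/1497)^(1/-0.1) = 2.0536e+08 cycles

2.0536e+08 cycles


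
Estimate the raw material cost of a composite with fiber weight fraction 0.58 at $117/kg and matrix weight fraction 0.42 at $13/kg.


Cost = cost_f*Wf + cost_m*Wm = 117*0.58 + 13*0.42 = $73.32/kg

$73.32/kg


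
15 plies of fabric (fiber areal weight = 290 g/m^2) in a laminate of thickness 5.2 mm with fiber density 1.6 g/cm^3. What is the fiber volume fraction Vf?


Vf = n * FAW / (rho_f * h * 1000) = 15 * 290 / (1.6 * 5.2 * 1000) = 0.5228

0.5228


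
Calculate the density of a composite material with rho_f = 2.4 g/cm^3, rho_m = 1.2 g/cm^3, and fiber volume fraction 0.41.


rho_c = rho_f*Vf + rho_m*(1-Vf) = 2.4*0.41 + 1.2*0.59 = 1.692 g/cm^3

1.692 g/cm^3


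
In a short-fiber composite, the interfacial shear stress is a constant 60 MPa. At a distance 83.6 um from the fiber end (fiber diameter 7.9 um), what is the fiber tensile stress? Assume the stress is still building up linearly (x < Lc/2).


Force balance: sigma_f * (pi*d^2/4) = tau * (pi*d) * x  ->  sigma_f = 4 * tau * x / d
sigma_f = 4 * 60 * 83.6 / 7.9 = 2539.7 MPa

2539.7 MPa


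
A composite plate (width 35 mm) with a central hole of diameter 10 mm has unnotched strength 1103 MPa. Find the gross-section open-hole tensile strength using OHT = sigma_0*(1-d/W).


OHT = sigma_0*(1-d/W) = 1103*(1-10/35) = 787.9 MPa

787.9 MPa


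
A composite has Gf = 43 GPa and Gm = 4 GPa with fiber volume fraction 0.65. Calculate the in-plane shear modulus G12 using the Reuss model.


1/G12 = Vf/Gf + (1-Vf)/Gm = 0.65/43 + 0.35/4
G12 = 9.75 GPa

9.75 GPa


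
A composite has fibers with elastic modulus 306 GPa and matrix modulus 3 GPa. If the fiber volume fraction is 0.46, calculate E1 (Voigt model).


E1 = Ef*Vf + Em*(1-Vf) = 306*0.46 + 3*0.54 = 142.38 GPa

142.38 GPa


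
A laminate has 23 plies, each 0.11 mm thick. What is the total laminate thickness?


h = n * t_ply = 23 * 0.11 = 2.53 mm

2.53 mm


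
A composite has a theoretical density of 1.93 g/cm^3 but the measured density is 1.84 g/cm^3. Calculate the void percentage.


Void% = (rho_theo - rho_actual)/rho_theo * 100 = (1.93 - 1.84)/1.93 * 100 = 4.66%

4.66%


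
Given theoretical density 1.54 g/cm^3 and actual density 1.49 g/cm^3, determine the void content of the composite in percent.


Void% = (rho_theo - rho_actual)/rho_theo * 100 = (1.54 - 1.49)/1.54 * 100 = 3.25%

3.25%


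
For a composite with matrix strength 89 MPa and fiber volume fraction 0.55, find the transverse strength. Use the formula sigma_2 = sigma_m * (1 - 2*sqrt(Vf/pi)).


factor = 1 - 2*sqrt(0.55/pi) = 0.1632
sigma_2 = 89 * 0.1632 = 14.52 MPa

14.52 MPa


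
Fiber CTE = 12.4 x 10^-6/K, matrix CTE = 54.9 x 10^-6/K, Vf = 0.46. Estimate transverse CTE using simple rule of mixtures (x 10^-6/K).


alpha_2 = alpha_f*Vf + alpha_m*(1-Vf) = 12.4*0.46 + 54.9*0.54 = 35.4 x 10^-6/K

35.4 x 10^-6/K


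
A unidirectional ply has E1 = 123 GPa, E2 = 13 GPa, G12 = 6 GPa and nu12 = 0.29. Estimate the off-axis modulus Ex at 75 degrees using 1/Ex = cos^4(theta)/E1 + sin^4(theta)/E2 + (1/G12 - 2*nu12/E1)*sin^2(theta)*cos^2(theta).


cos^4(75) = 0.004487, sin^4(75) = 0.870513, sin^2(75)*cos^2(75) = 0.0625
1/G12 - 2*nu12/E1 = 1/6 - 2*0.29/123 = 0.161951 GPa^-1
1/Ex = 0.004487/123 + 0.870513/13 + 0.161951*0.0625 = 0.0771209 GPa^-1
Ex = 12.97 GPa

12.97 GPa
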